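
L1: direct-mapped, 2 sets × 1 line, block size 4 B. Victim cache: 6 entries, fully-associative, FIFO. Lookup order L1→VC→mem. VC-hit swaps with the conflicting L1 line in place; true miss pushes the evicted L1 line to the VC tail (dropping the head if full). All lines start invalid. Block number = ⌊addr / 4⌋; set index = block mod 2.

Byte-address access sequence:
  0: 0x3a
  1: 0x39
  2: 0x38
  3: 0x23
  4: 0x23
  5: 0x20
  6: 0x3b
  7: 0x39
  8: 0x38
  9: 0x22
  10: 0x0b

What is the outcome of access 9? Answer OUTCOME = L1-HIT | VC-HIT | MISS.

0: 0x3a (blk 14, set 0) → MISS  vc=[]
1: 0x39 (blk 14, set 0) → L1-HIT  vc=[]
2: 0x38 (blk 14, set 0) → L1-HIT  vc=[]
3: 0x23 (blk 8, set 0) → MISS  vc=[14]
4: 0x23 (blk 8, set 0) → L1-HIT  vc=[14]
5: 0x20 (blk 8, set 0) → L1-HIT  vc=[14]
6: 0x3b (blk 14, set 0) → VC-HIT  vc=[8]
7: 0x39 (blk 14, set 0) → L1-HIT  vc=[8]
8: 0x38 (blk 14, set 0) → L1-HIT  vc=[8]
9: 0x22 (blk 8, set 0) → VC-HIT  vc=[14]
10: 0xb (blk 2, set 0) → MISS  vc=[14, 8]

OUTCOME = VC-HIT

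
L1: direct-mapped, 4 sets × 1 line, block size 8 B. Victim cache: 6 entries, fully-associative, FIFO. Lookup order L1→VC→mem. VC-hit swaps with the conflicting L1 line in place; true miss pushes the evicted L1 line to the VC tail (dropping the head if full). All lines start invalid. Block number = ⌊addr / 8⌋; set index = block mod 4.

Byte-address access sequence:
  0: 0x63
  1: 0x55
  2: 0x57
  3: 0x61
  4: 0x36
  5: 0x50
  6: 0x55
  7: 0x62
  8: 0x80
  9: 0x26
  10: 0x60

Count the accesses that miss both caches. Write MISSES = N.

MISSES = 5

0: 0x63 (blk 12, set 0) → MISS  vc=[]
1: 0x55 (blk 10, set 2) → MISS  vc=[]
2: 0x57 (blk 10, set 2) → L1-HIT  vc=[]
3: 0x61 (blk 12, set 0) → L1-HIT  vc=[]
4: 0x36 (blk 6, set 2) → MISS  vc=[10]
5: 0x50 (blk 10, set 2) → VC-HIT  vc=[6]
6: 0x55 (blk 10, set 2) → L1-HIT  vc=[6]
7: 0x62 (blk 12, set 0) → L1-HIT  vc=[6]
8: 0x80 (blk 16, set 0) → MISS  vc=[6, 12]
9: 0x26 (blk 4, set 0) → MISS  vc=[6, 12, 16]
10: 0x60 (blk 12, set 0) → VC-HIT  vc=[6, 4, 16]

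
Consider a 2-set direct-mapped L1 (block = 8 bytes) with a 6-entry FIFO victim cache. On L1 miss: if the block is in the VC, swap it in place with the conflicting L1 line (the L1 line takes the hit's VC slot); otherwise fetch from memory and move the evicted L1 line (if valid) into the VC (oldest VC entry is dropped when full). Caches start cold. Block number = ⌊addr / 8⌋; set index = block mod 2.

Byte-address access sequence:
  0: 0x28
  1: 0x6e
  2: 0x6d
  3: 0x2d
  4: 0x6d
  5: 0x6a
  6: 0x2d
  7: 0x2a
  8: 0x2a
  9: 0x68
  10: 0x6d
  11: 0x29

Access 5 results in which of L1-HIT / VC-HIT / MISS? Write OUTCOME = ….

OUTCOME = L1-HIT

#0 0x28→b5/s1 MISS; vc=[]
#1 0x6e→b13/s1 MISS; vc=[5]
#2 0x6d→b13/s1 L1-HIT; vc=[5]
#3 0x2d→b5/s1 VC-HIT; vc=[13]
#4 0x6d→b13/s1 VC-HIT; vc=[5]
#5 0x6a→b13/s1 L1-HIT; vc=[5]
#6 0x2d→b5/s1 VC-HIT; vc=[13]
#7 0x2a→b5/s1 L1-HIT; vc=[13]
#8 0x2a→b5/s1 L1-HIT; vc=[13]
#9 0x68→b13/s1 VC-HIT; vc=[5]
#10 0x6d→b13/s1 L1-HIT; vc=[5]
#11 0x29→b5/s1 VC-HIT; vc=[13]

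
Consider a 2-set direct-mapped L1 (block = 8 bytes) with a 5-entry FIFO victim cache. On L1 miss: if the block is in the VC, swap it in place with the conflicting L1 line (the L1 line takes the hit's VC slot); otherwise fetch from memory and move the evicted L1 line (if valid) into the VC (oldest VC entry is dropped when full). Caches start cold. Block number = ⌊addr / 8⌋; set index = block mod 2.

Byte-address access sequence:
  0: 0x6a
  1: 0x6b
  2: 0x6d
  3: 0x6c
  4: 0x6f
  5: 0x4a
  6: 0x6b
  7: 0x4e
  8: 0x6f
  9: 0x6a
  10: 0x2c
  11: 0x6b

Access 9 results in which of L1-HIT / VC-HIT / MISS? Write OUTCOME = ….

OUTCOME = L1-HIT

0: 0x6a (blk 13, set 1) → MISS  vc=[]
1: 0x6b (blk 13, set 1) → L1-HIT  vc=[]
2: 0x6d (blk 13, set 1) → L1-HIT  vc=[]
3: 0x6c (blk 13, set 1) → L1-HIT  vc=[]
4: 0x6f (blk 13, set 1) → L1-HIT  vc=[]
5: 0x4a (blk 9, set 1) → MISS  vc=[13]
6: 0x6b (blk 13, set 1) → VC-HIT  vc=[9]
7: 0x4e (blk 9, set 1) → VC-HIT  vc=[13]
8: 0x6f (blk 13, set 1) → VC-HIT  vc=[9]
9: 0x6a (blk 13, set 1) → L1-HIT  vc=[9]
10: 0x2c (blk 5, set 1) → MISS  vc=[9, 13]
11: 0x6b (blk 13, set 1) → VC-HIT  vc=[9, 5]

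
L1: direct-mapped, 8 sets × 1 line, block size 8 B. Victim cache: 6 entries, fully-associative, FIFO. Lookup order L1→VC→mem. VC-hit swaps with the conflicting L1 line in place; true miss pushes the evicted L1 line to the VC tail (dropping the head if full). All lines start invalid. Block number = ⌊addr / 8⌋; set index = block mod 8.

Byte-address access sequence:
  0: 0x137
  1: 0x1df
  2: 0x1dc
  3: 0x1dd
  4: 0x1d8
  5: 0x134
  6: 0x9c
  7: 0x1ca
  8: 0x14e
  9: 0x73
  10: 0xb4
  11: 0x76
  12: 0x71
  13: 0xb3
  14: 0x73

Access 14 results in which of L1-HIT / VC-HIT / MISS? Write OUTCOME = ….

#0 0x137→b38/s6 MISS; vc=[]
#1 0x1df→b59/s3 MISS; vc=[]
#2 0x1dc→b59/s3 L1-HIT; vc=[]
#3 0x1dd→b59/s3 L1-HIT; vc=[]
#4 0x1d8→b59/s3 L1-HIT; vc=[]
#5 0x134→b38/s6 L1-HIT; vc=[]
#6 0x9c→b19/s3 MISS; vc=[59]
#7 0x1ca→b57/s1 MISS; vc=[59]
#8 0x14e→b41/s1 MISS; vc=[59,57]
#9 0x73→b14/s6 MISS; vc=[59,57,38]
#10 0xb4→b22/s6 MISS; vc=[59,57,38,14]
#11 0x76→b14/s6 VC-HIT; vc=[59,57,38,22]
#12 0x71→b14/s6 L1-HIT; vc=[59,57,38,22]
#13 0xb3→b22/s6 VC-HIT; vc=[59,57,38,14]
#14 0x73→b14/s6 VC-HIT; vc=[59,57,38,22]

OUTCOME = VC-HIT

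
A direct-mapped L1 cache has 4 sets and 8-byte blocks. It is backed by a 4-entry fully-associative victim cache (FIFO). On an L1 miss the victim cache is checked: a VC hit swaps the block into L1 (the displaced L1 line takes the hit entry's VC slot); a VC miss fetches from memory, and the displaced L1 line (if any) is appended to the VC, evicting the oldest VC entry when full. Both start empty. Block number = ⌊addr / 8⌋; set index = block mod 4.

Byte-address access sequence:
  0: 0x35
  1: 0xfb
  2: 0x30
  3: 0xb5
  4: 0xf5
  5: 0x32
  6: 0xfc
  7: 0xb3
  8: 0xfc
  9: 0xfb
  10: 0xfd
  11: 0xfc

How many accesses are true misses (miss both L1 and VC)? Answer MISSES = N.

MISSES = 4

  [0] addr=0x35 blk=6 s=2: MISS | VC []
  [1] addr=0xfb blk=31 s=3: MISS | VC []
  [2] addr=0x30 blk=6 s=2: L1-HIT | VC []
  [3] addr=0xb5 blk=22 s=2: MISS | VC [6]
  [4] addr=0xf5 blk=30 s=2: MISS | VC [6, 22]
  [5] addr=0x32 blk=6 s=2: VC-HIT | VC [30, 22]
  [6] addr=0xfc blk=31 s=3: L1-HIT | VC [30, 22]
  [7] addr=0xb3 blk=22 s=2: VC-HIT | VC [30, 6]
  [8] addr=0xfc blk=31 s=3: L1-HIT | VC [30, 6]
  [9] addr=0xfb blk=31 s=3: L1-HIT | VC [30, 6]
  [10] addr=0xfd blk=31 s=3: L1-HIT | VC [30, 6]
  [11] addr=0xfc blk=31 s=3: L1-HIT | VC [30, 6]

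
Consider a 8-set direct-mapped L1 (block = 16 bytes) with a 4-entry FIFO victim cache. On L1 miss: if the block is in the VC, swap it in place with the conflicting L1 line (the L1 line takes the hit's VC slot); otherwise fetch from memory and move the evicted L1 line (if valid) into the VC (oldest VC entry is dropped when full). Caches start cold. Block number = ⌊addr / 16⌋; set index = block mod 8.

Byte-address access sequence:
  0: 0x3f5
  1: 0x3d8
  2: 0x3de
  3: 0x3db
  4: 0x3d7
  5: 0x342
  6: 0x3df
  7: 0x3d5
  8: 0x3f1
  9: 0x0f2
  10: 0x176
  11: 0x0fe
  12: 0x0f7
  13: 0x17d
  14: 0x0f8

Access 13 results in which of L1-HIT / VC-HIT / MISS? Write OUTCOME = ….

#0 0x3f5→b63/s7 MISS; vc=[]
#1 0x3d8→b61/s5 MISS; vc=[]
#2 0x3de→b61/s5 L1-HIT; vc=[]
#3 0x3db→b61/s5 L1-HIT; vc=[]
#4 0x3d7→b61/s5 L1-HIT; vc=[]
#5 0x342→b52/s4 MISS; vc=[]
#6 0x3df→b61/s5 L1-HIT; vc=[]
#7 0x3d5→b61/s5 L1-HIT; vc=[]
#8 0x3f1→b63/s7 L1-HIT; vc=[]
#9 0xf2→b15/s7 MISS; vc=[63]
#10 0x176→b23/s7 MISS; vc=[63,15]
#11 0xfe→b15/s7 VC-HIT; vc=[63,23]
#12 0xf7→b15/s7 L1-HIT; vc=[63,23]
#13 0x17d→b23/s7 VC-HIT; vc=[63,15]
#14 0xf8→b15/s7 VC-HIT; vc=[63,23]

OUTCOME = VC-HIT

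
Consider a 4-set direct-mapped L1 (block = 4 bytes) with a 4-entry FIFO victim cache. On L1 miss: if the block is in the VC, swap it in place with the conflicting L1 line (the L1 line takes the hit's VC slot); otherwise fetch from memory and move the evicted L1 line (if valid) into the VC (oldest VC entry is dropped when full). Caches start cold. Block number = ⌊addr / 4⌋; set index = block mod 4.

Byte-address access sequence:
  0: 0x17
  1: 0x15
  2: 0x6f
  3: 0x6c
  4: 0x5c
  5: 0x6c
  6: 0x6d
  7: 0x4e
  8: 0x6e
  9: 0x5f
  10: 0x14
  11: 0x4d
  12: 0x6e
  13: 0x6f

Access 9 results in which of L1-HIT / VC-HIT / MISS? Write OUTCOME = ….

OUTCOME = VC-HIT

#0 0x17→b5/s1 MISS; vc=[]
#1 0x15→b5/s1 L1-HIT; vc=[]
#2 0x6f→b27/s3 MISS; vc=[]
#3 0x6c→b27/s3 L1-HIT; vc=[]
#4 0x5c→b23/s3 MISS; vc=[27]
#5 0x6c→b27/s3 VC-HIT; vc=[23]
#6 0x6d→b27/s3 L1-HIT; vc=[23]
#7 0x4e→b19/s3 MISS; vc=[23,27]
#8 0x6e→b27/s3 VC-HIT; vc=[23,19]
#9 0x5f→b23/s3 VC-HIT; vc=[27,19]
#10 0x14→b5/s1 L1-HIT; vc=[27,19]
#11 0x4d→b19/s3 VC-HIT; vc=[27,23]
#12 0x6e→b27/s3 VC-HIT; vc=[19,23]
#13 0x6f→b27/s3 L1-HIT; vc=[19,23]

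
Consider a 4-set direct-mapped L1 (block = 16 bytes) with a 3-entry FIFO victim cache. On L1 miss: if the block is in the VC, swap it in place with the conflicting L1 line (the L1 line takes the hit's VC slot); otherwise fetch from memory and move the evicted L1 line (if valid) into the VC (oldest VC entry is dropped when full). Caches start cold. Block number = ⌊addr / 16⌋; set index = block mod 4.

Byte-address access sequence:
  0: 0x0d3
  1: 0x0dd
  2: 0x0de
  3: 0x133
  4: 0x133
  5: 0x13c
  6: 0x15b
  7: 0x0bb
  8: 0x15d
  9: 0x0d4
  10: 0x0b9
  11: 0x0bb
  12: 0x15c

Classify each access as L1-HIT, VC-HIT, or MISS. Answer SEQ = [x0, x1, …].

  [0] addr=0xd3 blk=13 s=1: MISS | VC []
  [1] addr=0xdd blk=13 s=1: L1-HIT | VC []
  [2] addr=0xde blk=13 s=1: L1-HIT | VC []
  [3] addr=0x133 blk=19 s=3: MISS | VC []
  [4] addr=0x133 blk=19 s=3: L1-HIT | VC []
  [5] addr=0x13c blk=19 s=3: L1-HIT | VC []
  [6] addr=0x15b blk=21 s=1: MISS | VC [13]
  [7] addr=0xbb blk=11 s=3: MISS | VC [13, 19]
  [8] addr=0x15d blk=21 s=1: L1-HIT | VC [13, 19]
  [9] addr=0xd4 blk=13 s=1: VC-HIT | VC [21, 19]
  [10] addr=0xb9 blk=11 s=3: L1-HIT | VC [21, 19]
  [11] addr=0xbb blk=11 s=3: L1-HIT | VC [21, 19]
  [12] addr=0x15c blk=21 s=1: VC-HIT | VC [13, 19]

SEQ = [MISS, L1-HIT, L1-HIT, MISS, L1-HIT, L1-HIT, MISS, MISS, L1-HIT, VC-HIT, L1-HIT, L1-HIT, VC-HIT]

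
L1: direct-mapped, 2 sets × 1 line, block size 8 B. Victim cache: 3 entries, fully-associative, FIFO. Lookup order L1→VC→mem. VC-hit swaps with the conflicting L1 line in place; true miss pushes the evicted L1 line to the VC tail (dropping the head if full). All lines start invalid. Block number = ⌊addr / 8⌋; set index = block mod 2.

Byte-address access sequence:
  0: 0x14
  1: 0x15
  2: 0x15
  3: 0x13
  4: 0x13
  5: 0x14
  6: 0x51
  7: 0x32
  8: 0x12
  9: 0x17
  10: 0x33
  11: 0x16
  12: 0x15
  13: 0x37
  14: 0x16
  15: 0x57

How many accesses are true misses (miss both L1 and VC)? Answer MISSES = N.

#0 0x14→b2/s0 MISS; vc=[]
#1 0x15→b2/s0 L1-HIT; vc=[]
#2 0x15→b2/s0 L1-HIT; vc=[]
#3 0x13→b2/s0 L1-HIT; vc=[]
#4 0x13→b2/s0 L1-HIT; vc=[]
#5 0x14→b2/s0 L1-HIT; vc=[]
#6 0x51→b10/s0 MISS; vc=[2]
#7 0x32→b6/s0 MISS; vc=[2,10]
#8 0x12→b2/s0 VC-HIT; vc=[6,10]
#9 0x17→b2/s0 L1-HIT; vc=[6,10]
#10 0x33→b6/s0 VC-HIT; vc=[2,10]
#11 0x16→b2/s0 VC-HIT; vc=[6,10]
#12 0x15→b2/s0 L1-HIT; vc=[6,10]
#13 0x37→b6/s0 VC-HIT; vc=[2,10]
#14 0x16→b2/s0 VC-HIT; vc=[6,10]
#15 0x57→b10/s0 VC-HIT; vc=[6,2]

MISSES = 3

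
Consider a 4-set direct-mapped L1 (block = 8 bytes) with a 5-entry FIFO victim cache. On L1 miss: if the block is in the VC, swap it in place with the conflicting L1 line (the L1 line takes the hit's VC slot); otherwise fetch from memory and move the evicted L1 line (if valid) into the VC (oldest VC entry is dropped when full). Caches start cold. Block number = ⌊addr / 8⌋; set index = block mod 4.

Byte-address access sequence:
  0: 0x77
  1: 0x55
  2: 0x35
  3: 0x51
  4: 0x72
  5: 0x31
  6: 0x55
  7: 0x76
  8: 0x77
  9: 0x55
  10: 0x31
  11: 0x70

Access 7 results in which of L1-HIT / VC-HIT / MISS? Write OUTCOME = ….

  [0] addr=0x77 blk=14 s=2: MISS | VC []
  [1] addr=0x55 blk=10 s=2: MISS | VC [14]
  [2] addr=0x35 blk=6 s=2: MISS | VC [14, 10]
  [3] addr=0x51 blk=10 s=2: VC-HIT | VC [14, 6]
  [4] addr=0x72 blk=14 s=2: VC-HIT | VC [10, 6]
  [5] addr=0x31 blk=6 s=2: VC-HIT | VC [10, 14]
  [6] addr=0x55 blk=10 s=2: VC-HIT | VC [6, 14]
  [7] addr=0x76 blk=14 s=2: VC-HIT | VC [6, 10]
  [8] addr=0x77 blk=14 s=2: L1-HIT | VC [6, 10]
  [9] addr=0x55 blk=10 s=2: VC-HIT | VC [6, 14]
  [10] addr=0x31 blk=6 s=2: VC-HIT | VC [10, 14]
  [11] addr=0x70 blk=14 s=2: VC-HIT | VC [10, 6]

OUTCOME = VC-HIT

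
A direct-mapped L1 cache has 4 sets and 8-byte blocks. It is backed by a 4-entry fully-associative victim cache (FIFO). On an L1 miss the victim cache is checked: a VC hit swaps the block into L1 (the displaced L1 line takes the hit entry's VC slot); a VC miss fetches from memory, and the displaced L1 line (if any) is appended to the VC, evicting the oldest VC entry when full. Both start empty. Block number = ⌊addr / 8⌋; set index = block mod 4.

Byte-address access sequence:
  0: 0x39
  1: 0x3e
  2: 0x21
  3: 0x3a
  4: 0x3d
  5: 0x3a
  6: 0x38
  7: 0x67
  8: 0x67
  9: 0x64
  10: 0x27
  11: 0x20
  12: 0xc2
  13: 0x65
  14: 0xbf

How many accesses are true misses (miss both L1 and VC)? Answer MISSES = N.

MISSES = 5

#0 0x39→b7/s3 MISS; vc=[]
#1 0x3e→b7/s3 L1-HIT; vc=[]
#2 0x21→b4/s0 MISS; vc=[]
#3 0x3a→b7/s3 L1-HIT; vc=[]
#4 0x3d→b7/s3 L1-HIT; vc=[]
#5 0x3a→b7/s3 L1-HIT; vc=[]
#6 0x38→b7/s3 L1-HIT; vc=[]
#7 0x67→b12/s0 MISS; vc=[4]
#8 0x67→b12/s0 L1-HIT; vc=[4]
#9 0x64→b12/s0 L1-HIT; vc=[4]
#10 0x27→b4/s0 VC-HIT; vc=[12]
#11 0x20→b4/s0 L1-HIT; vc=[12]
#12 0xc2→b24/s0 MISS; vc=[12,4]
#13 0x65→b12/s0 VC-HIT; vc=[24,4]
#14 0xbf→b23/s3 MISS; vc=[24,4,7]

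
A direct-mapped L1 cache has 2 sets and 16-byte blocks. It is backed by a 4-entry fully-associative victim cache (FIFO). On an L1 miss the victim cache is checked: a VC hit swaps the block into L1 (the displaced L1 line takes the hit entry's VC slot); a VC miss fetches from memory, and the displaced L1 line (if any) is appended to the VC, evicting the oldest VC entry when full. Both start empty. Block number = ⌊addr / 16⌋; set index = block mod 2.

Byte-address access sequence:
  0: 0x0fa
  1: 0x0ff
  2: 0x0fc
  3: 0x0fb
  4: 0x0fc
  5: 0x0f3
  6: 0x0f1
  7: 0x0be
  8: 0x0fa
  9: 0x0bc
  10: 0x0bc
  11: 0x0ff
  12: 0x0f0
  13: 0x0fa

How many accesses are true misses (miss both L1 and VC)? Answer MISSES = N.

MISSES = 2

  [0] addr=0xfa blk=15 s=1: MISS | VC []
  [1] addr=0xff blk=15 s=1: L1-HIT | VC []
  [2] addr=0xfc blk=15 s=1: L1-HIT | VC []
  [3] addr=0xfb blk=15 s=1: L1-HIT | VC []
  [4] addr=0xfc blk=15 s=1: L1-HIT | VC []
  [5] addr=0xf3 blk=15 s=1: L1-HIT | VC []
  [6] addr=0xf1 blk=15 s=1: L1-HIT | VC []
  [7] addr=0xbe blk=11 s=1: MISS | VC [15]
  [8] addr=0xfa blk=15 s=1: VC-HIT | VC [11]
  [9] addr=0xbc blk=11 s=1: VC-HIT | VC [15]
  [10] addr=0xbc blk=11 s=1: L1-HIT | VC [15]
  [11] addr=0xff blk=15 s=1: VC-HIT | VC [11]
  [12] addr=0xf0 blk=15 s=1: L1-HIT | VC [11]
  [13] addr=0xfa blk=15 s=1: L1-HIT | VC [11]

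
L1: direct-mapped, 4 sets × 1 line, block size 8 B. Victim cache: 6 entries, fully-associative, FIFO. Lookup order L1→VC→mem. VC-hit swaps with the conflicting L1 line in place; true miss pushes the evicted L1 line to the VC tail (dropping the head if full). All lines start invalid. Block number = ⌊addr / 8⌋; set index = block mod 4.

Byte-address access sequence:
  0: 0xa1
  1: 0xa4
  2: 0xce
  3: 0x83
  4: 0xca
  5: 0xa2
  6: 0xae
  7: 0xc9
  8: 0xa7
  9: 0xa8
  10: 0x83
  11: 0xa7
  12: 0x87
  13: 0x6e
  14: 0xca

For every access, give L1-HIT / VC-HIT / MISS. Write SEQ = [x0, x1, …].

SEQ = [MISS, L1-HIT, MISS, MISS, L1-HIT, VC-HIT, MISS, VC-HIT, L1-HIT, VC-HIT, VC-HIT, VC-HIT, VC-HIT, MISS, VC-HIT]

  [0] addr=0xa1 blk=20 s=0: MISS | VC []
  [1] addr=0xa4 blk=20 s=0: L1-HIT | VC []
  [2] addr=0xce blk=25 s=1: MISS | VC []
  [3] addr=0x83 blk=16 s=0: MISS | VC [20]
  [4] addr=0xca blk=25 s=1: L1-HIT | VC [20]
  [5] addr=0xa2 blk=20 s=0: VC-HIT | VC [16]
  [6] addr=0xae blk=21 s=1: MISS | VC [16, 25]
  [7] addr=0xc9 blk=25 s=1: VC-HIT | VC [16, 21]
  [8] addr=0xa7 blk=20 s=0: L1-HIT | VC [16, 21]
  [9] addr=0xa8 blk=21 s=1: VC-HIT | VC [16, 25]
  [10] addr=0x83 blk=16 s=0: VC-HIT | VC [20, 25]
  [11] addr=0xa7 blk=20 s=0: VC-HIT | VC [16, 25]
  [12] addr=0x87 blk=16 s=0: VC-HIT | VC [20, 25]
  [13] addr=0x6e blk=13 s=1: MISS | VC [20, 25, 21]
  [14] addr=0xca blk=25 s=1: VC-HIT | VC [20, 13, 21]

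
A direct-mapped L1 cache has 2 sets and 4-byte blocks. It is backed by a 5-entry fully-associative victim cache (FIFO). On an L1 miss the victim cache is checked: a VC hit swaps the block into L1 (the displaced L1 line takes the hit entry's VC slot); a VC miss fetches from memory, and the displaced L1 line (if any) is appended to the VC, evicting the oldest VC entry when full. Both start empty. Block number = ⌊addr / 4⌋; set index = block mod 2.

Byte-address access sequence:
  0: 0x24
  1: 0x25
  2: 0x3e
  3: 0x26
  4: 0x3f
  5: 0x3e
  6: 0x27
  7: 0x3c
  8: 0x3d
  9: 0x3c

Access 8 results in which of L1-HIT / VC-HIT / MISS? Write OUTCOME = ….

#0 0x24→b9/s1 MISS; vc=[]
#1 0x25→b9/s1 L1-HIT; vc=[]
#2 0x3e→b15/s1 MISS; vc=[9]
#3 0x26→b9/s1 VC-HIT; vc=[15]
#4 0x3f→b15/s1 VC-HIT; vc=[9]
#5 0x3e→b15/s1 L1-HIT; vc=[9]
#6 0x27→b9/s1 VC-HIT; vc=[15]
#7 0x3c→b15/s1 VC-HIT; vc=[9]
#8 0x3d→b15/s1 L1-HIT; vc=[9]
#9 0x3c→b15/s1 L1-HIT; vc=[9]

OUTCOME = L1-HIT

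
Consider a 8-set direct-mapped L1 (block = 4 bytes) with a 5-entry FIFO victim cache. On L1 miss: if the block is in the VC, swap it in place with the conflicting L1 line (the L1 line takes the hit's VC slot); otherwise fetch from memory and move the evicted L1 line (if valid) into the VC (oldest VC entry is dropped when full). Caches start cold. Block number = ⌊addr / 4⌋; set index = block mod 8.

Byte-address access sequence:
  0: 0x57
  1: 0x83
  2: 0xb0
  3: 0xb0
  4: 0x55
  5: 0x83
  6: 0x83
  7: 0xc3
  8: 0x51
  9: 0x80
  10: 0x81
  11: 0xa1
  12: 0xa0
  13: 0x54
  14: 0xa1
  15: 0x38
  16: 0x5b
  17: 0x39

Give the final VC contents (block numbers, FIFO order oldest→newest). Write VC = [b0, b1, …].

VC = [48, 44, 32, 22]

  [0] addr=0x57 blk=21 s=5: MISS | VC []
  [1] addr=0x83 blk=32 s=0: MISS | VC []
  [2] addr=0xb0 blk=44 s=4: MISS | VC []
  [3] addr=0xb0 blk=44 s=4: L1-HIT | VC []
  [4] addr=0x55 blk=21 s=5: L1-HIT | VC []
  [5] addr=0x83 blk=32 s=0: L1-HIT | VC []
  [6] addr=0x83 blk=32 s=0: L1-HIT | VC []
  [7] addr=0xc3 blk=48 s=0: MISS | VC [32]
  [8] addr=0x51 blk=20 s=4: MISS | VC [32, 44]
  [9] addr=0x80 blk=32 s=0: VC-HIT | VC [48, 44]
  [10] addr=0x81 blk=32 s=0: L1-HIT | VC [48, 44]
  [11] addr=0xa1 blk=40 s=0: MISS | VC [48, 44, 32]
  [12] addr=0xa0 blk=40 s=0: L1-HIT | VC [48, 44, 32]
  [13] addr=0x54 blk=21 s=5: L1-HIT | VC [48, 44, 32]
  [14] addr=0xa1 blk=40 s=0: L1-HIT | VC [48, 44, 32]
  [15] addr=0x38 blk=14 s=6: MISS | VC [48, 44, 32]
  [16] addr=0x5b blk=22 s=6: MISS | VC [48, 44, 32, 14]
  [17] addr=0x39 blk=14 s=6: VC-HIT | VC [48, 44, 32, 22]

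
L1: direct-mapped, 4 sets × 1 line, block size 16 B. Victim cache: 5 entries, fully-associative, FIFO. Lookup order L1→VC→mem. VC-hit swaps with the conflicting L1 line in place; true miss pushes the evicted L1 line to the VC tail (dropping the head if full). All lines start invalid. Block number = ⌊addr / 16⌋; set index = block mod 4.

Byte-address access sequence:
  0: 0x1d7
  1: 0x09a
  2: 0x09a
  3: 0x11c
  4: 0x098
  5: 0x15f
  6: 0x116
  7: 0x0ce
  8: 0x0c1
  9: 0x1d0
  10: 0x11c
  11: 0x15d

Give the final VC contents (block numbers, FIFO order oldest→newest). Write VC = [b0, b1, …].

0: 0x1d7 (blk 29, set 1) → MISS  vc=[]
1: 0x9a (blk 9, set 1) → MISS  vc=[29]
2: 0x9a (blk 9, set 1) → L1-HIT  vc=[29]
3: 0x11c (blk 17, set 1) → MISS  vc=[29, 9]
4: 0x98 (blk 9, set 1) → VC-HIT  vc=[29, 17]
5: 0x15f (blk 21, set 1) → MISS  vc=[29, 17, 9]
6: 0x116 (blk 17, set 1) → VC-HIT  vc=[29, 21, 9]
7: 0xce (blk 12, set 0) → MISS  vc=[29, 21, 9]
8: 0xc1 (blk 12, set 0) → L1-HIT  vc=[29, 21, 9]
9: 0x1d0 (blk 29, set 1) → VC-HIT  vc=[17, 21, 9]
10: 0x11c (blk 17, set 1) → VC-HIT  vc=[29, 21, 9]
11: 0x15d (blk 21, set 1) → VC-HIT  vc=[29, 17, 9]

VC = [29, 17, 9]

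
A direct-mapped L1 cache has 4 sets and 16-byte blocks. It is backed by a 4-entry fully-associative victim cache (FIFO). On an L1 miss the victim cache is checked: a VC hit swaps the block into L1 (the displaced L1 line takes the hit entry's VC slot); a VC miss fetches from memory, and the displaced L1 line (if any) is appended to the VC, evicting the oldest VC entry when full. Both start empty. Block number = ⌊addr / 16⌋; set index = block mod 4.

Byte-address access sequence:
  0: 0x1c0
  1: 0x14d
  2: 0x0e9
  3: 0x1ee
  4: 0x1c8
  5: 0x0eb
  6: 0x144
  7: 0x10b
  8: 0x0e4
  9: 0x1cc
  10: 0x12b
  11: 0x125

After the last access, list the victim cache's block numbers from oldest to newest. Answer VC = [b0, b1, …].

#0 0x1c0→b28/s0 MISS; vc=[]
#1 0x14d→b20/s0 MISS; vc=[28]
#2 0xe9→b14/s2 MISS; vc=[28]
#3 0x1ee→b30/s2 MISS; vc=[28,14]
#4 0x1c8→b28/s0 VC-HIT; vc=[20,14]
#5 0xeb→b14/s2 VC-HIT; vc=[20,30]
#6 0x144→b20/s0 VC-HIT; vc=[28,30]
#7 0x10b→b16/s0 MISS; vc=[28,30,20]
#8 0xe4→b14/s2 L1-HIT; vc=[28,30,20]
#9 0x1cc→b28/s0 VC-HIT; vc=[16,30,20]
#10 0x12b→b18/s2 MISS; vc=[16,30,20,14]
#11 0x125→b18/s2 L1-HIT; vc=[16,30,20,14]

VC = [16, 30, 20, 14]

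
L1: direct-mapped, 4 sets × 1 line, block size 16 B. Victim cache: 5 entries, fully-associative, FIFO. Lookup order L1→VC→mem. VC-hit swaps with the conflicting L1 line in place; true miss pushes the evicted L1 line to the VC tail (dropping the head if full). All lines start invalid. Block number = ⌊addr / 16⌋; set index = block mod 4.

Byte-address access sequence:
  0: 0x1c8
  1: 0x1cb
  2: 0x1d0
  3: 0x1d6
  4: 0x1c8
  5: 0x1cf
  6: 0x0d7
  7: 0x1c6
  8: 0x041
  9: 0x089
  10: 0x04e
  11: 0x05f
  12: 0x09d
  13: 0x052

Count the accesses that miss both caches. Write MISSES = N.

MISSES = 7

#0 0x1c8→b28/s0 MISS; vc=[]
#1 0x1cb→b28/s0 L1-HIT; vc=[]
#2 0x1d0→b29/s1 MISS; vc=[]
#3 0x1d6→b29/s1 L1-HIT; vc=[]
#4 0x1c8→b28/s0 L1-HIT; vc=[]
#5 0x1cf→b28/s0 L1-HIT; vc=[]
#6 0xd7→b13/s1 MISS; vc=[29]
#7 0x1c6→b28/s0 L1-HIT; vc=[29]
#8 0x41→b4/s0 MISS; vc=[29,28]
#9 0x89→b8/s0 MISS; vc=[29,28,4]
#10 0x4e→b4/s0 VC-HIT; vc=[29,28,8]
#11 0x5f→b5/s1 MISS; vc=[29,28,8,13]
#12 0x9d→b9/s1 MISS; vc=[29,28,8,13,5]
#13 0x52→b5/s1 VC-HIT; vc=[29,28,8,13,9]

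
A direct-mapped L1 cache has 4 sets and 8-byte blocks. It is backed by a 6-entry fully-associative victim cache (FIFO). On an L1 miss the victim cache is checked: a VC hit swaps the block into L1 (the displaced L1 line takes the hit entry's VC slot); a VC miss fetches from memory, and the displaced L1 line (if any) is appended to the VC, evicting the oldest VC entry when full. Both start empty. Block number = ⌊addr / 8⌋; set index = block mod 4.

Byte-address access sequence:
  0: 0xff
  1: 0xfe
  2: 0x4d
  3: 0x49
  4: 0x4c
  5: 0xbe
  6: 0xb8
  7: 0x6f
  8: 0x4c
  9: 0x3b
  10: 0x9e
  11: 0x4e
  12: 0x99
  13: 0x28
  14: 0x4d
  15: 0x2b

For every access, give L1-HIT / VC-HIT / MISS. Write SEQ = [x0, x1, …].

SEQ = [MISS, L1-HIT, MISS, L1-HIT, L1-HIT, MISS, L1-HIT, MISS, VC-HIT, MISS, MISS, L1-HIT, L1-HIT, MISS, VC-HIT, VC-HIT]

0: 0xff (blk 31, set 3) → MISS  vc=[]
1: 0xfe (blk 31, set 3) → L1-HIT  vc=[]
2: 0x4d (blk 9, set 1) → MISS  vc=[]
3: 0x49 (blk 9, set 1) → L1-HIT  vc=[]
4: 0x4c (blk 9, set 1) → L1-HIT  vc=[]
5: 0xbe (blk 23, set 3) → MISS  vc=[31]
6: 0xb8 (blk 23, set 3) → L1-HIT  vc=[31]
7: 0x6f (blk 13, set 1) → MISS  vc=[31, 9]
8: 0x4c (blk 9, set 1) → VC-HIT  vc=[31, 13]
9: 0x3b (blk 7, set 3) → MISS  vc=[31, 13, 23]
10: 0x9e (blk 19, set 3) → MISS  vc=[31, 13, 23, 7]
11: 0x4e (blk 9, set 1) → L1-HIT  vc=[31, 13, 23, 7]
12: 0x99 (blk 19, set 3) → L1-HIT  vc=[31, 13, 23, 7]
13: 0x28 (blk 5, set 1) → MISS  vc=[31, 13, 23, 7, 9]
14: 0x4d (blk 9, set 1) → VC-HIT  vc=[31, 13, 23, 7, 5]
15: 0x2b (blk 5, set 1) → VC-HIT  vc=[31, 13, 23, 7, 9]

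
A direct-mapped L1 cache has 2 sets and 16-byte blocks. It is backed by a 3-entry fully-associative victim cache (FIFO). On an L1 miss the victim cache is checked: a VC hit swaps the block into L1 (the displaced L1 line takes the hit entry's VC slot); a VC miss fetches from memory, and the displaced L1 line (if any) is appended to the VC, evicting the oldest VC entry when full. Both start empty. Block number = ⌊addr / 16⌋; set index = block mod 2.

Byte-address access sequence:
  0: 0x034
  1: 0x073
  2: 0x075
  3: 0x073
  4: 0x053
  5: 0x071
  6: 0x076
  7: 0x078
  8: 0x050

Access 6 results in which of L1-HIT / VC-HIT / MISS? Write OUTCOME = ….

0: 0x34 (blk 3, set 1) → MISS  vc=[]
1: 0x73 (blk 7, set 1) → MISS  vc=[3]
2: 0x75 (blk 7, set 1) → L1-HIT  vc=[3]
3: 0x73 (blk 7, set 1) → L1-HIT  vc=[3]
4: 0x53 (blk 5, set 1) → MISS  vc=[3, 7]
5: 0x71 (blk 7, set 1) → VC-HIT  vc=[3, 5]
6: 0x76 (blk 7, set 1) → L1-HIT  vc=[3, 5]
7: 0x78 (blk 7, set 1) → L1-HIT  vc=[3, 5]
8: 0x50 (blk 5, set 1) → VC-HIT  vc=[3, 7]

OUTCOME = L1-HIT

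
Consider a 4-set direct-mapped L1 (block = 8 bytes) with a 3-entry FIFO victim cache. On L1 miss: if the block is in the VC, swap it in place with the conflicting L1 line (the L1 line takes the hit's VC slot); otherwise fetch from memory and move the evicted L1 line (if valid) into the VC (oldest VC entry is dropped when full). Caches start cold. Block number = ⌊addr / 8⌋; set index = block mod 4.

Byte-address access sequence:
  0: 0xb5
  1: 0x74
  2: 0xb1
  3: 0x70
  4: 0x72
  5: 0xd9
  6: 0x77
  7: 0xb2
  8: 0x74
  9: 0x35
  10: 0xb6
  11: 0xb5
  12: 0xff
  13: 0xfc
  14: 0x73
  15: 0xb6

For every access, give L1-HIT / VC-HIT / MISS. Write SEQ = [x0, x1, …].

  [0] addr=0xb5 blk=22 s=2: MISS | VC []
  [1] addr=0x74 blk=14 s=2: MISS | VC [22]
  [2] addr=0xb1 blk=22 s=2: VC-HIT | VC [14]
  [3] addr=0x70 blk=14 s=2: VC-HIT | VC [22]
  [4] addr=0x72 blk=14 s=2: L1-HIT | VC [22]
  [5] addr=0xd9 blk=27 s=3: MISS | VC [22]
  [6] addr=0x77 blk=14 s=2: L1-HIT | VC [22]
  [7] addr=0xb2 blk=22 s=2: VC-HIT | VC [14]
  [8] addr=0x74 blk=14 s=2: VC-HIT | VC [22]
  [9] addr=0x35 blk=6 s=2: MISS | VC [22, 14]
  [10] addr=0xb6 blk=22 s=2: VC-HIT | VC [6, 14]
  [11] addr=0xb5 blk=22 s=2: L1-HIT | VC [6, 14]
  [12] addr=0xff blk=31 s=3: MISS | VC [6, 14, 27]
  [13] addr=0xfc blk=31 s=3: L1-HIT | VC [6, 14, 27]
  [14] addr=0x73 blk=14 s=2: VC-HIT | VC [6, 22, 27]
  [15] addr=0xb6 blk=22 s=2: VC-HIT | VC [6, 14, 27]

SEQ = [MISS, MISS, VC-HIT, VC-HIT, L1-HIT, MISS, L1-HIT, VC-HIT, VC-HIT, MISS, VC-HIT, L1-HIT, MISS, L1-HIT, VC-HIT, VC-HIT]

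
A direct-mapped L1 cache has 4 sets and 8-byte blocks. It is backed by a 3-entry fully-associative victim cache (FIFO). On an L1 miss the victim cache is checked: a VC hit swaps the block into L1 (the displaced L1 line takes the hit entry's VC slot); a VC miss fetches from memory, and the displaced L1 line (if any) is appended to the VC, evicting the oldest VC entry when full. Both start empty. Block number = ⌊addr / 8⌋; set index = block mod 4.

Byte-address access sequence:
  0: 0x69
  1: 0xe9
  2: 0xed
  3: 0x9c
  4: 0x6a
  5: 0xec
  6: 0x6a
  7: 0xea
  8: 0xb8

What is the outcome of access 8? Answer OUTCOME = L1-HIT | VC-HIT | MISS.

OUTCOME = MISS

#0 0x69→b13/s1 MISS; vc=[]
#1 0xe9→b29/s1 MISS; vc=[13]
#2 0xed→b29/s1 L1-HIT; vc=[13]
#3 0x9c→b19/s3 MISS; vc=[13]
#4 0x6a→b13/s1 VC-HIT; vc=[29]
#5 0xec→b29/s1 VC-HIT; vc=[13]
#6 0x6a→b13/s1 VC-HIT; vc=[29]
#7 0xea→b29/s1 VC-HIT; vc=[13]
#8 0xb8→b23/s3 MISS; vc=[13,19]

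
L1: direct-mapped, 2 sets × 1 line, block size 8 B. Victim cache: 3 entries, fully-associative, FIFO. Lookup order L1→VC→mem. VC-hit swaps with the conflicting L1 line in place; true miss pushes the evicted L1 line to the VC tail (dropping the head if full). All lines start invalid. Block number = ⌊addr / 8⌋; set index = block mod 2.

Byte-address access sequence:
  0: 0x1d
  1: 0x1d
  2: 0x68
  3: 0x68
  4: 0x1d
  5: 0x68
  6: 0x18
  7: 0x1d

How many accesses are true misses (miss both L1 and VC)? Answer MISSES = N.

0: 0x1d (blk 3, set 1) → MISS  vc=[]
1: 0x1d (blk 3, set 1) → L1-HIT  vc=[]
2: 0x68 (blk 13, set 1) → MISS  vc=[3]
3: 0x68 (blk 13, set 1) → L1-HIT  vc=[3]
4: 0x1d (blk 3, set 1) → VC-HIT  vc=[13]
5: 0x68 (blk 13, set 1) → VC-HIT  vc=[3]
6: 0x18 (blk 3, set 1) → VC-HIT  vc=[13]
7: 0x1d (blk 3, set 1) → L1-HIT  vc=[13]

MISSES = 2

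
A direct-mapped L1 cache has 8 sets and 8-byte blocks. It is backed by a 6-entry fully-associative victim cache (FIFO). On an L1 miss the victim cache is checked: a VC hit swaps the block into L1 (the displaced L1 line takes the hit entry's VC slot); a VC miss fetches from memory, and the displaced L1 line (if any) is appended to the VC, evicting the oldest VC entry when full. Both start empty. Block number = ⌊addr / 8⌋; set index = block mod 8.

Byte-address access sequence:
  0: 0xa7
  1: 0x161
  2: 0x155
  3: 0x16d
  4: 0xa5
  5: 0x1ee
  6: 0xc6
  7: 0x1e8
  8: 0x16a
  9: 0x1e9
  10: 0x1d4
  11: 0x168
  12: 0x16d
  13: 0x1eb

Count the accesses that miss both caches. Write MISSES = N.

MISSES = 7

0: 0xa7 (blk 20, set 4) → MISS  vc=[]
1: 0x161 (blk 44, set 4) → MISS  vc=[20]
2: 0x155 (blk 42, set 2) → MISS  vc=[20]
3: 0x16d (blk 45, set 5) → MISS  vc=[20]
4: 0xa5 (blk 20, set 4) → VC-HIT  vc=[44]
5: 0x1ee (blk 61, set 5) → MISS  vc=[44, 45]
6: 0xc6 (blk 24, set 0) → MISS  vc=[44, 45]
7: 0x1e8 (blk 61, set 5) → L1-HIT  vc=[44, 45]
8: 0x16a (blk 45, set 5) → VC-HIT  vc=[44, 61]
9: 0x1e9 (blk 61, set 5) → VC-HIT  vc=[44, 45]
10: 0x1d4 (blk 58, set 2) → MISS  vc=[44, 45, 42]
11: 0x168 (blk 45, set 5) → VC-HIT  vc=[44, 61, 42]
12: 0x16d (blk 45, set 5) → L1-HIT  vc=[44, 61, 42]
13: 0x1eb (blk 61, set 5) → VC-HIT  vc=[44, 45, 42]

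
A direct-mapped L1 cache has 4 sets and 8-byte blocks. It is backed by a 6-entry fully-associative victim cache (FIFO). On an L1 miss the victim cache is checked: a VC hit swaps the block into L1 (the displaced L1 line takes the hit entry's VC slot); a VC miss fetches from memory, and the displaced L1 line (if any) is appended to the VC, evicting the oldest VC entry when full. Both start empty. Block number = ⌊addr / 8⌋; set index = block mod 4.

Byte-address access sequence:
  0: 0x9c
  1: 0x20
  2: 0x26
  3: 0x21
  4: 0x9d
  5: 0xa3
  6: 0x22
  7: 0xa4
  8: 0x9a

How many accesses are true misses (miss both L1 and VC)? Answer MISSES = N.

0: 0x9c (blk 19, set 3) → MISS  vc=[]
1: 0x20 (blk 4, set 0) → MISS  vc=[]
2: 0x26 (blk 4, set 0) → L1-HIT  vc=[]
3: 0x21 (blk 4, set 0) → L1-HIT  vc=[]
4: 0x9d (blk 19, set 3) → L1-HIT  vc=[]
5: 0xa3 (blk 20, set 0) → MISS  vc=[4]
6: 0x22 (blk 4, set 0) → VC-HIT  vc=[20]
7: 0xa4 (blk 20, set 0) → VC-HIT  vc=[4]
8: 0x9a (blk 19, set 3) → L1-HIT  vc=[4]

MISSES = 3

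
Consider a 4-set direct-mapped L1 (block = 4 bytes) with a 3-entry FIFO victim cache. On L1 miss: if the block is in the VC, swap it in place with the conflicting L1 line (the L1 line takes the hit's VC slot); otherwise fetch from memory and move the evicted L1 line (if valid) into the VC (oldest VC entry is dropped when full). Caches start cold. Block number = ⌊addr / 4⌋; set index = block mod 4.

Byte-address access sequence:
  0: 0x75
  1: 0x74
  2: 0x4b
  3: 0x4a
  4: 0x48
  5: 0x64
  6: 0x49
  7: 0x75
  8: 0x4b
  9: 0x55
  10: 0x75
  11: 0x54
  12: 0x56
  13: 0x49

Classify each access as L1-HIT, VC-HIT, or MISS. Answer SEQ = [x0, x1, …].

  [0] addr=0x75 blk=29 s=1: MISS | VC []
  [1] addr=0x74 blk=29 s=1: L1-HIT | VC []
  [2] addr=0x4b blk=18 s=2: MISS | VC []
  [3] addr=0x4a blk=18 s=2: L1-HIT | VC []
  [4] addr=0x48 blk=18 s=2: L1-HIT | VC []
  [5] addr=0x64 blk=25 s=1: MISS | VC [29]
  [6] addr=0x49 blk=18 s=2: L1-HIT | VC [29]
  [7] addr=0x75 blk=29 s=1: VC-HIT | VC [25]
  [8] addr=0x4b blk=18 s=2: L1-HIT | VC [25]
  [9] addr=0x55 blk=21 s=1: MISS | VC [25, 29]
  [10] addr=0x75 blk=29 s=1: VC-HIT | VC [25, 21]
  [11] addr=0x54 blk=21 s=1: VC-HIT | VC [25, 29]
  [12] addr=0x56 blk=21 s=1: L1-HIT | VC [25, 29]
  [13] addr=0x49 blk=18 s=2: L1-HIT | VC [25, 29]

SEQ = [MISS, L1-HIT, MISS, L1-HIT, L1-HIT, MISS, L1-HIT, VC-HIT, L1-HIT, MISS, VC-HIT, VC-HIT, L1-HIT, L1-HIT]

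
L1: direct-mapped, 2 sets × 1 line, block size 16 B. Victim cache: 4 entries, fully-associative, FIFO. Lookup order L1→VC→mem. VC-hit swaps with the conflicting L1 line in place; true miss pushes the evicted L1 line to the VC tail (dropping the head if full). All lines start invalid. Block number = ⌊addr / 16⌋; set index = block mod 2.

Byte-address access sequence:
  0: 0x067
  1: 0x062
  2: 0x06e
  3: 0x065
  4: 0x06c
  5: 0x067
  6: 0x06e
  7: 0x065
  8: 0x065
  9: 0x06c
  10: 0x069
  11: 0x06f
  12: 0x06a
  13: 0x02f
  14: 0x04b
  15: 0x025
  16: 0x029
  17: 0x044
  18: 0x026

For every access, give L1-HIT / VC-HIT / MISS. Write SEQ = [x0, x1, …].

SEQ = [MISS, L1-HIT, L1-HIT, L1-HIT, L1-HIT, L1-HIT, L1-HIT, L1-HIT, L1-HIT, L1-HIT, L1-HIT, L1-HIT, L1-HIT, MISS, MISS, VC-HIT, L1-HIT, VC-HIT, VC-HIT]

#0 0x67→b6/s0 MISS; vc=[]
#1 0x62→b6/s0 L1-HIT; vc=[]
#2 0x6e→b6/s0 L1-HIT; vc=[]
#3 0x65→b6/s0 L1-HIT; vc=[]
#4 0x6c→b6/s0 L1-HIT; vc=[]
#5 0x67→b6/s0 L1-HIT; vc=[]
#6 0x6e→b6/s0 L1-HIT; vc=[]
#7 0x65→b6/s0 L1-HIT; vc=[]
#8 0x65→b6/s0 L1-HIT; vc=[]
#9 0x6c→b6/s0 L1-HIT; vc=[]
#10 0x69→b6/s0 L1-HIT; vc=[]
#11 0x6f→b6/s0 L1-HIT; vc=[]
#12 0x6a→b6/s0 L1-HIT; vc=[]
#13 0x2f→b2/s0 MISS; vc=[6]
#14 0x4b→b4/s0 MISS; vc=[6,2]
#15 0x25→b2/s0 VC-HIT; vc=[6,4]
#16 0x29→b2/s0 L1-HIT; vc=[6,4]
#17 0x44→b4/s0 VC-HIT; vc=[6,2]
#18 0x26→b2/s0 VC-HIT; vc=[6,4]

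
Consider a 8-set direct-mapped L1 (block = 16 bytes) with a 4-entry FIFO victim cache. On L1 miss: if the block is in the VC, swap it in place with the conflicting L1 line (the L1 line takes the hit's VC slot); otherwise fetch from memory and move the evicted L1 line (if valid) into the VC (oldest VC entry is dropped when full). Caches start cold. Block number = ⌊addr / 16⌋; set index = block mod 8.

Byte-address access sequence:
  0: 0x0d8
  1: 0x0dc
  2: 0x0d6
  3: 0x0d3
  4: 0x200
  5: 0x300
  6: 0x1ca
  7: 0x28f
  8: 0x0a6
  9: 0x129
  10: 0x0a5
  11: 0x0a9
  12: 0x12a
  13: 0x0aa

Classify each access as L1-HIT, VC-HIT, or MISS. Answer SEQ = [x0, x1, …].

0: 0xd8 (blk 13, set 5) → MISS  vc=[]
1: 0xdc (blk 13, set 5) → L1-HIT  vc=[]
2: 0xd6 (blk 13, set 5) → L1-HIT  vc=[]
3: 0xd3 (blk 13, set 5) → L1-HIT  vc=[]
4: 0x200 (blk 32, set 0) → MISS  vc=[]
5: 0x300 (blk 48, set 0) → MISS  vc=[32]
6: 0x1ca (blk 28, set 4) → MISS  vc=[32]
7: 0x28f (blk 40, set 0) → MISS  vc=[32, 48]
8: 0xa6 (blk 10, set 2) → MISS  vc=[32, 48]
9: 0x129 (blk 18, set 2) → MISS  vc=[32, 48, 10]
10: 0xa5 (blk 10, set 2) → VC-HIT  vc=[32, 48, 18]
11: 0xa9 (blk 10, set 2) → L1-HIT  vc=[32, 48, 18]
12: 0x12a (blk 18, set 2) → VC-HIT  vc=[32, 48, 10]
13: 0xaa (blk 10, set 2) → VC-HIT  vc=[32, 48, 18]

SEQ = [MISS, L1-HIT, L1-HIT, L1-HIT, MISS, MISS, MISS, MISS, MISS, MISS, VC-HIT, L1-HIT, VC-HIT, VC-HIT]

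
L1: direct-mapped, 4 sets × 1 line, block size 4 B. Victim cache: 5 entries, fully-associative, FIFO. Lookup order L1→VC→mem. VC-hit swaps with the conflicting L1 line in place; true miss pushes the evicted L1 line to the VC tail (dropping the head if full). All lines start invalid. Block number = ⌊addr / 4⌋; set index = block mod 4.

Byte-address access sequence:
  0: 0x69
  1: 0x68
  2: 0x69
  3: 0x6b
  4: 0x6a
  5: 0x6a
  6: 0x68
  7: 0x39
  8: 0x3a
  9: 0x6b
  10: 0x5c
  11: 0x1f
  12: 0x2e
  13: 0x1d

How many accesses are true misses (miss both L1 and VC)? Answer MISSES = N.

MISSES = 5

0: 0x69 (blk 26, set 2) → MISS  vc=[]
1: 0x68 (blk 26, set 2) → L1-HIT  vc=[]
2: 0x69 (blk 26, set 2) → L1-HIT  vc=[]
3: 0x6b (blk 26, set 2) → L1-HIT  vc=[]
4: 0x6a (blk 26, set 2) → L1-HIT  vc=[]
5: 0x6a (blk 26, set 2) → L1-HIT  vc=[]
6: 0x68 (blk 26, set 2) → L1-HIT  vc=[]
7: 0x39 (blk 14, set 2) → MISS  vc=[26]
8: 0x3a (blk 14, set 2) → L1-HIT  vc=[26]
9: 0x6b (blk 26, set 2) → VC-HIT  vc=[14]
10: 0x5c (blk 23, set 3) → MISS  vc=[14]
11: 0x1f (blk 7, set 3) → MISS  vc=[14, 23]
12: 0x2e (blk 11, set 3) → MISS  vc=[14, 23, 7]
13: 0x1d (blk 7, set 3) → VC-HIT  vc=[14, 23, 11]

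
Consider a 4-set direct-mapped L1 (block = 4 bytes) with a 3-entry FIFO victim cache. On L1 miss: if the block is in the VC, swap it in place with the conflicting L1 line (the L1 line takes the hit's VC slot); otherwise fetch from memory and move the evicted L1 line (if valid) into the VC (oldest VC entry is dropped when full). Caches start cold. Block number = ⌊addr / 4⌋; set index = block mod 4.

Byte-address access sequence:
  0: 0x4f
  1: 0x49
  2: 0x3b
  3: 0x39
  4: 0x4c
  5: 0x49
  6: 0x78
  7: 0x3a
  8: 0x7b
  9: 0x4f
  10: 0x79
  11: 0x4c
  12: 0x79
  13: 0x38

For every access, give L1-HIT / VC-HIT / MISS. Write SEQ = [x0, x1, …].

#0 0x4f→b19/s3 MISS; vc=[]
#1 0x49→b18/s2 MISS; vc=[]
#2 0x3b→b14/s2 MISS; vc=[18]
#3 0x39→b14/s2 L1-HIT; vc=[18]
#4 0x4c→b19/s3 L1-HIT; vc=[18]
#5 0x49→b18/s2 VC-HIT; vc=[14]
#6 0x78→b30/s2 MISS; vc=[14,18]
#7 0x3a→b14/s2 VC-HIT; vc=[30,18]
#8 0x7b→b30/s2 VC-HIT; vc=[14,18]
#9 0x4f→b19/s3 L1-HIT; vc=[14,18]
#10 0x79→b30/s2 L1-HIT; vc=[14,18]
#11 0x4c→b19/s3 L1-HIT; vc=[14,18]
#12 0x79→b30/s2 L1-HIT; vc=[14,18]
#13 0x38→b14/s2 VC-HIT; vc=[30,18]

SEQ = [MISS, MISS, MISS, L1-HIT, L1-HIT, VC-HIT, MISS, VC-HIT, VC-HIT, L1-HIT, L1-HIT, L1-HIT, L1-HIT, VC-HIT]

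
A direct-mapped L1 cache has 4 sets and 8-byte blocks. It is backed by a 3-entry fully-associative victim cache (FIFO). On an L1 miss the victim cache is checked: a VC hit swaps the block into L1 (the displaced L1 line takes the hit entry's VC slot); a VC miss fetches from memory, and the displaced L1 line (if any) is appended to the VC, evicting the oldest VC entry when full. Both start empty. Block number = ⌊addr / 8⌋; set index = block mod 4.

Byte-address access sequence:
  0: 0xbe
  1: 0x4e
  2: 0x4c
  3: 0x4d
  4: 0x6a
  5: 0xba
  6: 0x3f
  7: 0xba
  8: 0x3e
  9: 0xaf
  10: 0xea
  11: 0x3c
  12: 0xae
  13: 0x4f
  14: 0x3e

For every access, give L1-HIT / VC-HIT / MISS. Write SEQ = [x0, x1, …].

SEQ = [MISS, MISS, L1-HIT, L1-HIT, MISS, L1-HIT, MISS, VC-HIT, VC-HIT, MISS, MISS, L1-HIT, VC-HIT, MISS, L1-HIT]

0: 0xbe (blk 23, set 3) → MISS  vc=[]
1: 0x4e (blk 9, set 1) → MISS  vc=[]
2: 0x4c (blk 9, set 1) → L1-HIT  vc=[]
3: 0x4d (blk 9, set 1) → L1-HIT  vc=[]
4: 0x6a (blk 13, set 1) → MISS  vc=[9]
5: 0xba (blk 23, set 3) → L1-HIT  vc=[9]
6: 0x3f (blk 7, set 3) → MISS  vc=[9, 23]
7: 0xba (blk 23, set 3) → VC-HIT  vc=[9, 7]
8: 0x3e (blk 7, set 3) → VC-HIT  vc=[9, 23]
9: 0xaf (blk 21, set 1) → MISS  vc=[9, 23, 13]
10: 0xea (blk 29, set 1) → MISS  vc=[23, 13, 21]
11: 0x3c (blk 7, set 3) → L1-HIT  vc=[23, 13, 21]
12: 0xae (blk 21, set 1) → VC-HIT  vc=[23, 13, 29]
13: 0x4f (blk 9, set 1) → MISS  vc=[13, 29, 21]
14: 0x3e (blk 7, set 3) → L1-HIT  vc=[13, 29, 21]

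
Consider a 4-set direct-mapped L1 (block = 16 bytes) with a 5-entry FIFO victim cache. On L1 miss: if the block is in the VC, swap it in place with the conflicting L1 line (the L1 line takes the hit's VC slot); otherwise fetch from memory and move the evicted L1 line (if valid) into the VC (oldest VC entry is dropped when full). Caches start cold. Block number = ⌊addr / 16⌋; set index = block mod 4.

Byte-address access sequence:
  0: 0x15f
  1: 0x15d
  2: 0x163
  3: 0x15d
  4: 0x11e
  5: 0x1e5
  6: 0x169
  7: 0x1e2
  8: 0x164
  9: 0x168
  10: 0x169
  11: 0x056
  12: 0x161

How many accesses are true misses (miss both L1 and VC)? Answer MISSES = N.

  [0] addr=0x15f blk=21 s=1: MISS | VC []
  [1] addr=0x15d blk=21 s=1: L1-HIT | VC []
  [2] addr=0x163 blk=22 s=2: MISS | VC []
  [3] addr=0x15d blk=21 s=1: L1-HIT | VC []
  [4] addr=0x11e blk=17 s=1: MISS | VC [21]
  [5] addr=0x1e5 blk=30 s=2: MISS | VC [21, 22]
  [6] addr=0x169 blk=22 s=2: VC-HIT | VC [21, 30]
  [7] addr=0x1e2 blk=30 s=2: VC-HIT | VC [21, 22]
  [8] addr=0x164 blk=22 s=2: VC-HIT | VC [21, 30]
  [9] addr=0x168 blk=22 s=2: L1-HIT | VC [21, 30]
  [10] addr=0x169 blk=22 s=2: L1-HIT | VC [21, 30]
  [11] addr=0x56 blk=5 s=1: MISS | VC [21, 30, 17]
  [12] addr=0x161 blk=22 s=2: L1-HIT | VC [21, 30, 17]

MISSES = 5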